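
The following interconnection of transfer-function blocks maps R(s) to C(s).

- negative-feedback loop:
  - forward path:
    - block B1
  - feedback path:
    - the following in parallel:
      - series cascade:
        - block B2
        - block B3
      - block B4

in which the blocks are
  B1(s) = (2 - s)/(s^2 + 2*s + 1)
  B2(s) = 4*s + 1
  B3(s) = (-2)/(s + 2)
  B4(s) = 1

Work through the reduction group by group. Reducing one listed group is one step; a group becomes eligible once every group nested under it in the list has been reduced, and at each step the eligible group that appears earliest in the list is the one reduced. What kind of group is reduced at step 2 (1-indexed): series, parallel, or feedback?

Step 1 - combine B2, B3 in series
Step 2 - sum the parallel branches (B2*B3), B4
Step 3 - apply the feedback formula to B1, ((B2*B3)+B4)
At step 2 the group reduced is parallel.

Answer: parallel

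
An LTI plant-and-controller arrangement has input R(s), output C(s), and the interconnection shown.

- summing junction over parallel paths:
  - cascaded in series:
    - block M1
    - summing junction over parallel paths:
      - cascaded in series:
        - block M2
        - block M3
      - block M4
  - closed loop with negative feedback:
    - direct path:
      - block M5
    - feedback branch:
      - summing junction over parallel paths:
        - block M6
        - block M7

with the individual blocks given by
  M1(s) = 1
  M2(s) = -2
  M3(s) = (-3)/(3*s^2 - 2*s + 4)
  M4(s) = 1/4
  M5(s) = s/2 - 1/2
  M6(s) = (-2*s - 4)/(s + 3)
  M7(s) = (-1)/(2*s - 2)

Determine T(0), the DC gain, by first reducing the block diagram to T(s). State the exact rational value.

1. series reduction of M2, M3: 6/(3*s^2 - 2*s + 4)
2. parallel reduction of (M2*M3), M4: (3*s^2 - 2*s + 28)/(12*s^2 - 8*s + 16)
3. series reduction of M1, ((M2*M3)+M4): (3*s^2 - 2*s + 28)/(12*s^2 - 8*s + 16)
4. sum the parallel branches M6, M7: (-4*s^2 - 5*s + 5)/(2*s^2 + 4*s - 6)
5. reduce the feedback loop with forward M5 and return (M6+M7): (-2*s^2 - 4*s + 6)/(4*s^2 + s - 17)
6. parallel reduction of (M1*((M2*M3)+M4)), [M5/(1+M5*(M6+M7))]: (-12*s^4 - 37*s^3 + 131*s^2 - 50*s - 380)/(48*s^4 - 20*s^3 - 148*s^2 + 152*s - 272)
That last expression is T(s); at s = 0 only the constant terms survive, so T(0) = -380/(-272) = 95/68.

Hence the answer: 95/68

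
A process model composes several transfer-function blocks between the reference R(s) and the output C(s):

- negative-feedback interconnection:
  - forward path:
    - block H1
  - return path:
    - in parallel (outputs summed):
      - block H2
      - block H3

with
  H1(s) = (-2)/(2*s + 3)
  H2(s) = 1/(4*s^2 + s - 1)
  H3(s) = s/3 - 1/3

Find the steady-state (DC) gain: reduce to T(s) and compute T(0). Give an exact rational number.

Answer: -6/17

Working:
(1) add H2, H3 (parallel): (4*s^3 - 3*s^2 - 2*s + 4)/(12*s^2 + 3*s - 3)
(2) reduce the feedback loop with forward H1 and return (H2+H3): (-24*s^2 - 6*s + 6)/(16*s^3 + 48*s^2 + 7*s - 17)
That last expression is T(s); at s = 0 only the constant terms survive, so T(0) = 6/(-17) = -6/17.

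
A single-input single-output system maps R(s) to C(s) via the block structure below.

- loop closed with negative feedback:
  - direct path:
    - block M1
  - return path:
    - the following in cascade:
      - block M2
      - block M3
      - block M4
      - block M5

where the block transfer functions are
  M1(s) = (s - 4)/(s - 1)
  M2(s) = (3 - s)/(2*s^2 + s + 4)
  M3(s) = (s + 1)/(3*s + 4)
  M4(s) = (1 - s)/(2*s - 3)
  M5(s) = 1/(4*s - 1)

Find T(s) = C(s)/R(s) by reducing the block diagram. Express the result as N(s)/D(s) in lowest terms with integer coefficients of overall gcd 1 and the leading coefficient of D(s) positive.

Answer: (48*s^6 - 188*s^5 - 24*s^4 - 31*s^3 + 76*s^2 + 752*s - 192)/(48*s^6 - 44*s^5 - 11*s^4 - 62*s^3 - 102*s^2 + 231*s - 60)

Working:
[1] combine M2, M3, M4, M5 in series: (s^3 - 3*s^2 - s + 3)/(48*s^5 + 4*s^4 - 8*s^3 - 63*s^2 - 176*s + 48)
[2] reduce the feedback loop with forward M1 and return (M2*M3*M4*M5) - this is the overall T(s), already in the required normalized form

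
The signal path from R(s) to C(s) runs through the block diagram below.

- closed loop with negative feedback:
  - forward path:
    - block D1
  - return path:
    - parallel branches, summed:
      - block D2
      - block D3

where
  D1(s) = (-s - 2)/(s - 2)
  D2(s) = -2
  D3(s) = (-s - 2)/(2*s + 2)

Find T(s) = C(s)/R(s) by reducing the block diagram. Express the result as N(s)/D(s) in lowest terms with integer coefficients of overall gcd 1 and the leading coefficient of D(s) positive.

The answer is (-2*s^2 - 6*s - 4)/(7*s^2 + 14*s + 8).

Reasoning:
Step 1: sum the parallel branches D2, D3: (-5*s - 6)/(2*s + 2)
Step 2: reduce the feedback loop with forward D1 and return (D2+D3) - this is the overall T(s), already in the required normalized form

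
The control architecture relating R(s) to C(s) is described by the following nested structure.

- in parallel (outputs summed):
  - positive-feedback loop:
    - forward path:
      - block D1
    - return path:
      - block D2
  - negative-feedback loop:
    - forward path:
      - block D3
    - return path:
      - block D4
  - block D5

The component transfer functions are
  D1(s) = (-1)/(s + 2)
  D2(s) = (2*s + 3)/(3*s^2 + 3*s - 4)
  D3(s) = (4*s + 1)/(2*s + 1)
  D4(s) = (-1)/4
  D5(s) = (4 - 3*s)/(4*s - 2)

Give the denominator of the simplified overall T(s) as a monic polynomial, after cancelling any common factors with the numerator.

Reducing step by step:

Step 1. reduce the feedback loop with forward D1 and return D2 gives (-3*s^2 - 3*s + 4)/(3*s^3 + 9*s^2 + 4*s - 5)
Step 2. collapse the loop (D3 forward, D4 return) gives (16*s + 4)/(4*s + 3)
Step 3. reduce the parallel group [D1/(1-D1*D2)], [D3/(1+D3*D4)], D5 gives (156*s^5 + 393*s^4 + 79*s^3 - 190*s^2 + 95*s - 44)/(48*s^5 + 156*s^4 + 82*s^3 - 118*s^2 - 44*s + 30)
No further cancellation is possible in the step-3 result, so that is T(s). Its denominator becomes monic after dividing by the leading coefficient 48.

Answer: s^5 + 13*s^4/4 + 41*s^3/24 - 59*s^2/24 - 11*s/12 + 5/8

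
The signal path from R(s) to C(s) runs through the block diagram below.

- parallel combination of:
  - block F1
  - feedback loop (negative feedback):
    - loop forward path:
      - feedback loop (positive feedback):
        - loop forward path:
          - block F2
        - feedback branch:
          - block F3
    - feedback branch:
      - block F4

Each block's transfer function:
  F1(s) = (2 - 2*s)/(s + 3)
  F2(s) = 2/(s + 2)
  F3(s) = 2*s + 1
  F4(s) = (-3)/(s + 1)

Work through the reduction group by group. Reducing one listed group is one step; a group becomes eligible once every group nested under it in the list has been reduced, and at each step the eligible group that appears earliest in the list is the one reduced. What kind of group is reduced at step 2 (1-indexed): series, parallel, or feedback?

Step 1: collapse the loop (F2 forward, F3 return)
Step 2: feedback reduction of [F2/(1-F2*F3)], F4
Step 3: reduce the parallel group F1, [[F2/(1-F2*F3)]/(1+[F2/(1-F2*F3)]*F4)]
The group at step 2 is a feedback group.

Answer: feedback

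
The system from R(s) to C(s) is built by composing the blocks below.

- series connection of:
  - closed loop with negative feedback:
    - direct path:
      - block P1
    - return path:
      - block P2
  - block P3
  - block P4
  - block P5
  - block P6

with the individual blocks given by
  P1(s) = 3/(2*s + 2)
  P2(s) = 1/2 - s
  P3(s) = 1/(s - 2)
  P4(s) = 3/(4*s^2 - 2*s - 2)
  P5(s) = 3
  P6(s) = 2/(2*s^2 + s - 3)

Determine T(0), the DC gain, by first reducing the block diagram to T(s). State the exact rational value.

[1] collapse the loop (P1 forward, P2 return) gives (-6)/(2*s - 7)
[2] multiply [P1/(1+P1*P2)], P3, P4, P5, P6 (series) gives (-54)/(8*s^6 - 44*s^5 + 38*s^4 + 103*s^3 - 142*s^2 - 5*s + 42)
Step 2 gives the overall T(s). Then T(0) = -54/42 = -9/7.

Answer: -9/7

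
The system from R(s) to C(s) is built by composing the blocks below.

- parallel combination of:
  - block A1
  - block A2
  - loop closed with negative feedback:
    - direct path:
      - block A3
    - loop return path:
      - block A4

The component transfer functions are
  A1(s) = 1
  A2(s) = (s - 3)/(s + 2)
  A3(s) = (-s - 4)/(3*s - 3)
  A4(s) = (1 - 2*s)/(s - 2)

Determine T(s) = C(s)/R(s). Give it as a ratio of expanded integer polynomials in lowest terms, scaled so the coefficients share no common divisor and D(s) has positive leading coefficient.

First reduce the diagram to T(s).

Step 1: feedback reduction of A3, A4, giving (-s^2 - 2*s + 8)/(5*s^2 - 2*s + 2)
Step 2: parallel reduction of A1, A2, [A3/(1+A3*A4)]; the result is T(s) itself (integer coefficients, no common factor, positive leading denominator coefficient)

Answer: (9*s^3 - 13*s^2 + 10*s + 14)/(5*s^3 + 8*s^2 - 2*s + 4)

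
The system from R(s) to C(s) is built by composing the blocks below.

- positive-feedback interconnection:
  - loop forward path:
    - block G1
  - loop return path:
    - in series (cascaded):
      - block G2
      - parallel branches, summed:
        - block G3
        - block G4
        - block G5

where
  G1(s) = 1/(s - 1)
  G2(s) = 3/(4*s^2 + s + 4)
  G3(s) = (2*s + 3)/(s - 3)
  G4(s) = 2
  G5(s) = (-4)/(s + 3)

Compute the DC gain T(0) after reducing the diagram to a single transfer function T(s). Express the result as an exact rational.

First reduce the diagram to T(s).

[1] reduce the parallel group G3, G4, G5: (4*s^2 + 5*s + 3)/(s^2 - 9)
[2] reduce the series chain G2, (G3+G4+G5): (12*s^2 + 15*s + 9)/(4*s^4 + s^3 - 32*s^2 - 9*s - 36)
[3] feedback reduction of G1, (G2*(G3+G4+G5)): (4*s^4 + s^3 - 32*s^2 - 9*s - 36)/(4*s^5 - 3*s^4 - 33*s^3 + 11*s^2 - 42*s + 27)
The step-3 result is T(s). Setting s = 0: T(0) = -36/27 = -4/3.

Answer: -4/3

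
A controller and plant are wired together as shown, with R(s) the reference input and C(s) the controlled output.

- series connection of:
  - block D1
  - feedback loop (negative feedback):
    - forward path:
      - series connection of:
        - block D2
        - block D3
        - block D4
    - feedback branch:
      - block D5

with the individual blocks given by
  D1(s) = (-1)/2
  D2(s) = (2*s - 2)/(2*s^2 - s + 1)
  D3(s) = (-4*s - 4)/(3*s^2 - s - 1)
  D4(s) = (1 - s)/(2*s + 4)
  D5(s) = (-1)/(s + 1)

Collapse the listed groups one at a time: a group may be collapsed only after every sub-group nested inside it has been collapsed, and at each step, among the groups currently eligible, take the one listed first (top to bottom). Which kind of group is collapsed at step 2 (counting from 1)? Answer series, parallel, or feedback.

(1) combine D2, D3, D4 in series
(2) apply the feedback formula to (D2*D3*D4), D5
(3) cascade D1, [(D2*D3*D4)/(1+(D2*D3*D4)*D5)]
Step 2: feedback.

Answer: feedback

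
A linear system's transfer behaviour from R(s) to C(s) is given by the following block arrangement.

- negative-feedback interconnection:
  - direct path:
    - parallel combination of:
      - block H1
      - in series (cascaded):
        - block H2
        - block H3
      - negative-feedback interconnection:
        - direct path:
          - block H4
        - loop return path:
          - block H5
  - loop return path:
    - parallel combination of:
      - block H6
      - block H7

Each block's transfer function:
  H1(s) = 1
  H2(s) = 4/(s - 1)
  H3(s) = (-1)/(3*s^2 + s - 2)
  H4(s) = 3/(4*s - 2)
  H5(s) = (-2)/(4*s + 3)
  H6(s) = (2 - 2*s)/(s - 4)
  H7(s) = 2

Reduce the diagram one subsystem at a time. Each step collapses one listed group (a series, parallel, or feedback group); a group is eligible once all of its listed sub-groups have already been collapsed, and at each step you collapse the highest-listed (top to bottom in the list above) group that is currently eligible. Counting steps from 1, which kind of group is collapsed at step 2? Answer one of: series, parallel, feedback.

Answer: feedback

Working:
Step 1: reduce the series chain H2, H3
Step 2: apply the feedback formula to H4, H5
Step 3: add H1, (H2*H3), [H4/(1+H4*H5)] (parallel)
Step 4: parallel reduction of H6, H7
Step 5: feedback reduction of (H1+(H2*H3)+[H4/(1+H4*H5)]), (H6+H7)
So the answer for step 2 is feedback.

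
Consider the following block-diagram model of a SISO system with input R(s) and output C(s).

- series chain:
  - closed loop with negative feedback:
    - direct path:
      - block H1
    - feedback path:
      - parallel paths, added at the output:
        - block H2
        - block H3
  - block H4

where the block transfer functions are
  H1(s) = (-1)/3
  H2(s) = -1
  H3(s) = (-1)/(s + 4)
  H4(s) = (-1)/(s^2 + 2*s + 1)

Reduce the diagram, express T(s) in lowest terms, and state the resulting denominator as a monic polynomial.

[1] combine H2, H3 in parallel gives (-s - 5)/(s + 4)
[2] close the feedback loop around H1, (H2+H3) gives (-s - 4)/(4*s + 17)
[3] cascade [H1/(1+H1*(H2+H3))], H4 gives (s + 4)/(4*s^3 + 25*s^2 + 38*s + 17)
Step 3 gives the fully reduced T(s), with no common factor left to cancel. The denominator's leading coefficient is 4, so divide each of its coefficients by 4 to get the monic form.

Hence the answer: s^3 + 25*s^2/4 + 19*s/2 + 17/4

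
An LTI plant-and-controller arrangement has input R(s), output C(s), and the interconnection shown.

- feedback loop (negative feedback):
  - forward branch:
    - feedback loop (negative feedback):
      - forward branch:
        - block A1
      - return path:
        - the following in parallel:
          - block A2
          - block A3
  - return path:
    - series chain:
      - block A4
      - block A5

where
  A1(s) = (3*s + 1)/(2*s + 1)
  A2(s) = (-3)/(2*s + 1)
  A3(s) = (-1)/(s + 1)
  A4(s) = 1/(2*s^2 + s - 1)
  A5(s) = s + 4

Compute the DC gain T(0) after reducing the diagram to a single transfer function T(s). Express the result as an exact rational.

Answer: -1/7

Working:
Step 1. parallel reduction of A2, A3; result (-5*s - 4)/(2*s^2 + 3*s + 1)
Step 2. close the feedback loop around A1, (A2+A3); result (6*s^3 + 11*s^2 + 6*s + 1)/(4*s^3 - 7*s^2 - 12*s - 3)
Step 3. multiply A4, A5 (series); result (s + 4)/(2*s^2 + s - 1)
Step 4. close the feedback loop around [A1/(1+A1*(A2+A3))], (A4*A5); result (12*s^4 + 16*s^3 + s^2 - 4*s - 1)/(8*s^4 - 12*s^3 + 12*s^2 + 27*s + 7)
The step-4 result is T(s). Setting s = 0: T(0) = -1/7.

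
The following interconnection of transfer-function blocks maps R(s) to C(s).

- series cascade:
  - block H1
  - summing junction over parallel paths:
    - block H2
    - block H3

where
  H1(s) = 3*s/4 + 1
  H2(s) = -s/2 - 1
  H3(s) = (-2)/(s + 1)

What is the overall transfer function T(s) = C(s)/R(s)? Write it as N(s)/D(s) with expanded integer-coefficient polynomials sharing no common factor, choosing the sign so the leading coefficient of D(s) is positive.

(1) parallel reduction of H2, H3; result (-s^2 - 3*s - 6)/(2*s + 2)
(2) reduce the series chain H1, (H2+H3), giving the overall T(s)

Answer: (-3*s^3 - 13*s^2 - 30*s - 24)/(8*s + 8)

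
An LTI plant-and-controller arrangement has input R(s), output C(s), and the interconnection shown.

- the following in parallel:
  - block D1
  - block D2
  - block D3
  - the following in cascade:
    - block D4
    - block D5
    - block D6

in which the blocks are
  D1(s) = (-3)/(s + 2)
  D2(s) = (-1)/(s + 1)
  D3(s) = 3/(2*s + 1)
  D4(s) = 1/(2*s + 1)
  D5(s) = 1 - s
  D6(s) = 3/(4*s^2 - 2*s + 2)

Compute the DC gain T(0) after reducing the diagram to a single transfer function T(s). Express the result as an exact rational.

Answer: 2

Working:
Step 1: series reduction of D4, D5, D6, giving (3 - 3*s)/(8*s^3 + 2*s + 2)
Step 2: reduce the parallel group D1, D2, D3, (D4*D5*D6), giving (-20*s^4 - 13*s^3 - 2*s^2 - 9*s + 8)/(8*s^5 + 24*s^4 + 18*s^3 + 8*s^2 + 10*s + 4)
Evaluating the step-2 result (the overall T(s)) at s = 0 gives T(0) = 8/4 = 2.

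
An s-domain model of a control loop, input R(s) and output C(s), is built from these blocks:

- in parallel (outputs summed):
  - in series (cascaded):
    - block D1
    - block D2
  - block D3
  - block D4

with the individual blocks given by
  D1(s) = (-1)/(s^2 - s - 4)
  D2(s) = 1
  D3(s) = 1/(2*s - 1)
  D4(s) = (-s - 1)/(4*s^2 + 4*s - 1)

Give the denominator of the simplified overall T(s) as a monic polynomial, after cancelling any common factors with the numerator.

Answer: s^5 - s^4/2 - 21*s^3/4 - 9*s^2/8 + 23*s/8 - 1/2

Working:
Step 1: reduce the series chain D1, D2; result (-1)/(s^2 - s - 4)
Step 2: parallel reduction of (D1*D2), D3, D4; result (2*s^4 - 7*s^3 - 15*s^2 - 6*s - 1)/(8*s^5 - 4*s^4 - 42*s^3 - 9*s^2 + 23*s - 4)
No further cancellation is possible in the step-2 result, so that is T(s). Its denominator becomes monic after dividing by the leading coefficient 8.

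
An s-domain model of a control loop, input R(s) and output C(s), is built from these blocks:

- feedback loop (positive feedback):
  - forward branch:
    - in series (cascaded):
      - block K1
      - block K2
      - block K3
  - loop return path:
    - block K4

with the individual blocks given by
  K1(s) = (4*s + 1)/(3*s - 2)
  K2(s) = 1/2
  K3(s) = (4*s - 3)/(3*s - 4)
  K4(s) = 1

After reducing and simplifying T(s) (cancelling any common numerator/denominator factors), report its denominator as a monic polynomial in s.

[1] reduce the series chain K1, K2, K3 gives (16*s^2 - 8*s - 3)/(18*s^2 - 36*s + 16)
[2] collapse the loop ((K1*K2*K3) forward, K4 return) gives (16*s^2 - 8*s - 3)/(2*s^2 - 28*s + 19)
Step 2 gives the fully reduced T(s), with no common factor left to cancel. The denominator's leading coefficient is 2, so divide each of its coefficients by 2 to get the monic form.

Therefore the answer is s^2 - 14*s + 19/2.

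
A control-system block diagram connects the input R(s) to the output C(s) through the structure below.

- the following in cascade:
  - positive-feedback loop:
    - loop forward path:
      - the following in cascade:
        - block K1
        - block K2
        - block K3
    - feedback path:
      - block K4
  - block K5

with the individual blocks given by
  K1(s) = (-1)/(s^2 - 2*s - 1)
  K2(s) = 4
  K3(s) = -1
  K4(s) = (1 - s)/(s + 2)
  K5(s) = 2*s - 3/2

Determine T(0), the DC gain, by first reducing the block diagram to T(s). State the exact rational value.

Answer: 2

Working:
[1] multiply K1, K2, K3 (series) = 4/(s^2 - 2*s - 1)
[2] close the feedback loop around (K1*K2*K3), K4 = (4*s + 8)/(s^3 - s - 6)
[3] multiply [(K1*K2*K3)/(1-(K1*K2*K3)*K4)], K5 (series) = (8*s^2 + 10*s - 12)/(s^3 - s - 6)
The step-3 result is T(s). Setting s = 0: T(0) = -12/(-6) = 2.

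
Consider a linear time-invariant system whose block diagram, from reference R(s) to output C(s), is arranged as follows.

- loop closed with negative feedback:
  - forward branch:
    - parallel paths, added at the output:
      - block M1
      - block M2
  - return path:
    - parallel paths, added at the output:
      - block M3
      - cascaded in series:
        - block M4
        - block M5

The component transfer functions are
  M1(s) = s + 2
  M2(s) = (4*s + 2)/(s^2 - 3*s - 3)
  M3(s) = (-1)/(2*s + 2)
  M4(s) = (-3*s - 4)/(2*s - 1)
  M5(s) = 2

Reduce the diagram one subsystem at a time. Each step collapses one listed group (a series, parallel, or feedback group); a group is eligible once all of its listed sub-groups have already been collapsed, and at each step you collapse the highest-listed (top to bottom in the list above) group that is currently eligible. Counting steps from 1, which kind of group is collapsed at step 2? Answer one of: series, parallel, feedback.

[1] reduce the parallel group M1, M2
[2] reduce the series chain M4, M5
[3] combine M3, (M4*M5) in parallel
[4] reduce the feedback loop with forward (M1+M2) and return (M3+(M4*M5))
So the answer for step 2 is series.

Hence the answer: series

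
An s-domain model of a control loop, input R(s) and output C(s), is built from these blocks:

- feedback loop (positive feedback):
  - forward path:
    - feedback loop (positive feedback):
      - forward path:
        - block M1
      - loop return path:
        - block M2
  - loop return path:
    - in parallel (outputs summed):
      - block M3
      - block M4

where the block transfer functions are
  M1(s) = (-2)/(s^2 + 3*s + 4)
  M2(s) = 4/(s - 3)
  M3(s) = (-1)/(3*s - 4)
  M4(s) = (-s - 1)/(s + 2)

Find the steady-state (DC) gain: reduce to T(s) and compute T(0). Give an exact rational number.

Reducing step by step:

Step 1: apply the feedback formula to M1, M2 -> (6 - 2*s)/(s^3 - 5*s - 4)
Step 2: combine M3, M4 in parallel -> (2 - 3*s^2)/(3*s^2 + 2*s - 8)
Step 3: feedback reduction of [M1/(1-M1*M2)], (M3+M4) -> (-6*s^3 + 14*s^2 + 28*s - 48)/(3*s^5 + 2*s^4 - 29*s^3 - 4*s^2 + 36*s + 20)
Evaluating the step-3 result (the overall T(s)) at s = 0 gives T(0) = -48/20 = -12/5.

Answer: -12/5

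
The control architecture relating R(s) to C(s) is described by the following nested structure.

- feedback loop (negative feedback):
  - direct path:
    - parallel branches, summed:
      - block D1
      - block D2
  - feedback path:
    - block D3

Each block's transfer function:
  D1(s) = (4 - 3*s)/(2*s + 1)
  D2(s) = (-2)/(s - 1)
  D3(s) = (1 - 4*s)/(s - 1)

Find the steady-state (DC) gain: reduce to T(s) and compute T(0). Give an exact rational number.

[1] add D1, D2 (parallel) = (-3*s^2 + 3*s - 6)/(2*s^2 - s - 1)
[2] apply the feedback formula to (D1+D2), D3 = (-3*s^3 + 6*s^2 - 9*s + 6)/(14*s^3 - 18*s^2 + 27*s - 5)
The step-2 result is T(s). Setting s = 0: T(0) = 6/(-5) = -6/5.

Hence the answer: -6/5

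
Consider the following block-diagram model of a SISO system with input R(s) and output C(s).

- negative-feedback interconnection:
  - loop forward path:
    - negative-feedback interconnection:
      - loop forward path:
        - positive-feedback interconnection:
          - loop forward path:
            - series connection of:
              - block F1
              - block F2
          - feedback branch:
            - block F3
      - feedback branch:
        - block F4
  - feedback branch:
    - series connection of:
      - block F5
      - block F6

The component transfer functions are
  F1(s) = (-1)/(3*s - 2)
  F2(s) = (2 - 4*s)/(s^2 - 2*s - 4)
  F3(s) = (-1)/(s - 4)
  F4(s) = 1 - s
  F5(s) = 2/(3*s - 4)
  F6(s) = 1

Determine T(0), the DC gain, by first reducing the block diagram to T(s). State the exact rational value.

[1] reduce the series chain F1, F2; result (4*s - 2)/(3*s^3 - 8*s^2 - 8*s + 8)
[2] reduce the feedback loop with forward (F1*F2) and return F3; result (4*s^2 - 18*s + 8)/(3*s^4 - 20*s^3 + 24*s^2 + 44*s - 34)
[3] collapse the loop ([(F1*F2)/(1-(F1*F2)*F3)] forward, F4 return); result (4*s^2 - 18*s + 8)/(3*s^4 - 24*s^3 + 46*s^2 + 18*s - 26)
[4] combine F5, F6 in series; result 2/(3*s - 4)
[5] apply the feedback formula to [[(F1*F2)/(1-(F1*F2)*F3)]/(1+[(F1*F2)/(1-(F1*F2)*F3)]*F4)], (F5*F6); result (12*s^3 - 70*s^2 + 96*s - 32)/(9*s^5 - 84*s^4 + 234*s^3 - 122*s^2 - 186*s + 120)
DC gain: substitute s = 0 into T(s) from step 5: T(0) = -32/120 = -4/15.

Hence the answer: -4/15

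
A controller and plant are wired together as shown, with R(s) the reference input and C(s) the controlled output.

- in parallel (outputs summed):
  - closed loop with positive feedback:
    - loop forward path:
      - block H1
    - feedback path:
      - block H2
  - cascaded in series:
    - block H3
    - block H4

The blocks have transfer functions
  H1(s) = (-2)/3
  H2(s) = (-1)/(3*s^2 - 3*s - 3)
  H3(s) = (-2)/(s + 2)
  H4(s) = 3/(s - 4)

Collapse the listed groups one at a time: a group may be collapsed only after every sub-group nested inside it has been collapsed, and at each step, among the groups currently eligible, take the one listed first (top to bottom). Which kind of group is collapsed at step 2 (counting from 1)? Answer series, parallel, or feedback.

Reducing step by step:

[1] close the feedback loop around H1, H2
[2] multiply H3, H4 (series)
[3] reduce the parallel group [H1/(1-H1*H2)], (H3*H4)
Step 2: series.

Answer: series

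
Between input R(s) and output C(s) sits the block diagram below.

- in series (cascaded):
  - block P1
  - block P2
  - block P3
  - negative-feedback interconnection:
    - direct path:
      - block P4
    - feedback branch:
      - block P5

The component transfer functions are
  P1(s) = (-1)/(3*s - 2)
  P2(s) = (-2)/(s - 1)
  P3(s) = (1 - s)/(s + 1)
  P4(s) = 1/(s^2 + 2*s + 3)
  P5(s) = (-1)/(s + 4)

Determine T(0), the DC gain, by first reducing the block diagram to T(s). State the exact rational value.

First reduce the diagram to T(s).

(1) reduce the feedback loop with forward P4 and return P5 -> (s + 4)/(s^3 + 6*s^2 + 11*s + 11)
(2) multiply P1, P2, P3, [P4/(1+P4*P5)] (series) -> (-2*s - 8)/(3*s^5 + 19*s^4 + 37*s^3 + 32*s^2 - 11*s - 22)
That last expression is T(s); at s = 0 only the constant terms survive, so T(0) = -8/(-22) = 4/11.

Answer: 4/11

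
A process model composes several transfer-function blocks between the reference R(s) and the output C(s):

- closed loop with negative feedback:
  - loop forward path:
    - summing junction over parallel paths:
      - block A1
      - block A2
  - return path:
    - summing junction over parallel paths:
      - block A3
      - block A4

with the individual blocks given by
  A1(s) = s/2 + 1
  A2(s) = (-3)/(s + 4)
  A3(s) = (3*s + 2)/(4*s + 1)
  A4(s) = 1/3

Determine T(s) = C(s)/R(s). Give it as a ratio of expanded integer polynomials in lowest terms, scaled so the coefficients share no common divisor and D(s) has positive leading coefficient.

Step 1. parallel reduction of A1, A2 gives (s^2 + 6*s + 2)/(2*s + 8)
Step 2. reduce the parallel group A3, A4 gives (13*s + 7)/(12*s + 3)
Step 3. reduce the feedback loop with forward (A1+A2) and return (A3+A4), giving the overall T(s)

Hence the answer: (12*s^3 + 75*s^2 + 42*s + 6)/(13*s^3 + 109*s^2 + 170*s + 38)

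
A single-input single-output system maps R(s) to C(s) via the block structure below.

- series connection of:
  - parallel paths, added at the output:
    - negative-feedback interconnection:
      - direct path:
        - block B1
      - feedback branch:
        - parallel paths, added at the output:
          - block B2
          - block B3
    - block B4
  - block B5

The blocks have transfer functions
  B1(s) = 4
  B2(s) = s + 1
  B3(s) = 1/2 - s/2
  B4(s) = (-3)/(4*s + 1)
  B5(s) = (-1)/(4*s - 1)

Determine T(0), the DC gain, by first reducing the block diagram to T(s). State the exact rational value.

[1] parallel reduction of B2, B3 -> s/2 + 3/2
[2] reduce the feedback loop with forward B1 and return (B2+B3) -> 4/(2*s + 7)
[3] add [B1/(1+B1*(B2+B3))], B4 (parallel) -> (10*s - 17)/(8*s^2 + 30*s + 7)
[4] reduce the series chain ([B1/(1+B1*(B2+B3))]+B4), B5 -> (17 - 10*s)/(32*s^3 + 112*s^2 - 2*s - 7)
Step 4 gives the overall T(s). Then T(0) = 17/(-7) = -17/7.

Final answer: -17/7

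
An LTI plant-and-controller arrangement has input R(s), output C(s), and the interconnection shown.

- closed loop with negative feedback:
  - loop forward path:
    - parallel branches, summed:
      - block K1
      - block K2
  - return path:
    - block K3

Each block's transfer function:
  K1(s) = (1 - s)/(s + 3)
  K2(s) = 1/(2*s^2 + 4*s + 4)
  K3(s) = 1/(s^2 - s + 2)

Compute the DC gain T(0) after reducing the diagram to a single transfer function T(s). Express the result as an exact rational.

Answer: 14/31

Working:
Step 1 - combine K1, K2 in parallel; result (-2*s^3 - 2*s^2 + s + 7)/(2*s^3 + 10*s^2 + 16*s + 12)
Step 2 - collapse the loop ((K1+K2) forward, K3 return); result (-2*s^5 - s^3 + 2*s^2 - 5*s + 14)/(2*s^5 + 8*s^4 + 8*s^3 + 14*s^2 + 21*s + 31)
Evaluating the step-2 result (the overall T(s)) at s = 0 gives T(0) = 14/31.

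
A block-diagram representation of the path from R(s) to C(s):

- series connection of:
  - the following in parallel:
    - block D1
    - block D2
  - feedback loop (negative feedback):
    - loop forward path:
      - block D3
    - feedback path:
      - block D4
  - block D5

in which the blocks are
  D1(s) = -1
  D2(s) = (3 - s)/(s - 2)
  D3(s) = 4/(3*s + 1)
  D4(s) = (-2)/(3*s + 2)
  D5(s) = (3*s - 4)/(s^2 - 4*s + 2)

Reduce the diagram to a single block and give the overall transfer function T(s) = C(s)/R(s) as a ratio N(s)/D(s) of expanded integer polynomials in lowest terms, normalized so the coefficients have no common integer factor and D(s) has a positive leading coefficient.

Answer: (-72*s^3 + 228*s^2 - 56*s - 160)/(9*s^5 - 45*s^4 + 30*s^3 + 90*s^2 - 96*s + 24)

Working:
Step 1: combine D1, D2 in parallel: (5 - 2*s)/(s - 2)
Step 2: collapse the loop (D3 forward, D4 return): (12*s + 8)/(9*s^2 + 9*s - 6)
Step 3: cascade (D1+D2), [D3/(1+D3*D4)], D5 - this is the overall T(s), already in the required normalized form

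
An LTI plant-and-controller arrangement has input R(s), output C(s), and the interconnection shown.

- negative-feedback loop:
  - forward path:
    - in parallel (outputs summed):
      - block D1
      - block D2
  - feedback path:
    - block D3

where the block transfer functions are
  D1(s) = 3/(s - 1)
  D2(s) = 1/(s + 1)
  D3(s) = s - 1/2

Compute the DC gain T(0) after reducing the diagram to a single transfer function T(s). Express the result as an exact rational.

First reduce the diagram to T(s).

[1] sum the parallel branches D1, D2; result (4*s + 2)/(s^2 - 1)
[2] apply the feedback formula to (D1+D2), D3; result (4*s + 2)/(5*s^2 - 2)
The step-2 result is T(s). Setting s = 0: T(0) = 2/(-2) = -1.

Answer: -1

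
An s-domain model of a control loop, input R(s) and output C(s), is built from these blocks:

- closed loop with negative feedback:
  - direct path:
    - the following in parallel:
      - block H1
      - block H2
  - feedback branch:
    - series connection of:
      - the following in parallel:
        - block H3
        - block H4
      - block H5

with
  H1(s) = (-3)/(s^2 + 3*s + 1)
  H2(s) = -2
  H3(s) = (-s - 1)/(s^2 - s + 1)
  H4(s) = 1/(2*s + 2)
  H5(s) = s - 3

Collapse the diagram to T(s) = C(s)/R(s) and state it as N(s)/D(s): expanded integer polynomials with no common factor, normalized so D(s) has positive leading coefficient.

First reduce the diagram to T(s).

Step 1: sum the parallel branches H1, H2, giving (-2*s^2 - 6*s - 5)/(s^2 + 3*s + 1)
Step 2: sum the parallel branches H3, H4, giving (-s^2 - 5*s - 1)/(2*s^3 + 2)
Step 3: cascade (H3+H4), H5, giving (-s^3 - 2*s^2 + 14*s + 3)/(2*s^3 + 2)
Step 4: collapse the loop ((H1+H2) forward, ((H3+H4)*H5) return); the result is T(s) itself (integer coefficients, no common factor, positive leading denominator coefficient)

Answer: (-4*s^5 - 12*s^4 - 10*s^3 - 4*s^2 - 12*s - 10)/(4*s^5 + 16*s^4 - 9*s^3 - 78*s^2 - 82*s - 13)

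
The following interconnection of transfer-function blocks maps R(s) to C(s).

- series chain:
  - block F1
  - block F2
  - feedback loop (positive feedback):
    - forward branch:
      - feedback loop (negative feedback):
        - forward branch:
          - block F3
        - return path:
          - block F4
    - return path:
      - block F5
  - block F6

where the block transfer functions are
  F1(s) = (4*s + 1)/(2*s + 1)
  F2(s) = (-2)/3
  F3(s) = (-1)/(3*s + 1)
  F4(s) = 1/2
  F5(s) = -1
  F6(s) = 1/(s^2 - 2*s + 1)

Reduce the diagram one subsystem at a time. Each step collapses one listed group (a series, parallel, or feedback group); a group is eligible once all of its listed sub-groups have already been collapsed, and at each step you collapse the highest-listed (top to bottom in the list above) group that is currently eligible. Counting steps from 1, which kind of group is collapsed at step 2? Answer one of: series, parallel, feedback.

Step 1. feedback reduction of F3, F4
Step 2. close the feedback loop around [F3/(1+F3*F4)], F5
Step 3. combine F1, F2, [[F3/(1+F3*F4)]/(1-[F3/(1+F3*F4)]*F5)], F6 in series
So the answer for step 2 is feedback.

Hence the answer: feedback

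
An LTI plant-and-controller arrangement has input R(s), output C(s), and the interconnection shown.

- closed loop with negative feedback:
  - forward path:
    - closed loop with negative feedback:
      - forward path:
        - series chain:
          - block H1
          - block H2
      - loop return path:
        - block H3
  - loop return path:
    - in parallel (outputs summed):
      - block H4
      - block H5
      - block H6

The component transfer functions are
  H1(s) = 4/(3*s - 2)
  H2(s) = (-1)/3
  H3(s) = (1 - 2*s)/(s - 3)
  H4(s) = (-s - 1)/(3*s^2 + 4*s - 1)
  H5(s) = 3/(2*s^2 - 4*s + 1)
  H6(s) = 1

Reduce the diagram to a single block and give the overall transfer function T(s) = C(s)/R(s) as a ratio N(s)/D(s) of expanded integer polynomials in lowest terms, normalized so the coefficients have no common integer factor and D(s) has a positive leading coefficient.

First reduce the diagram to T(s).

[1] cascade H1, H2 = (-4)/(9*s - 6)
[2] collapse the loop ((H1*H2) forward, H3 return) = (12 - 4*s)/(9*s^2 - 25*s + 14)
[3] sum the parallel branches H4, H5, H6 = (6*s^4 - 6*s^3 - 4*s^2 + 23*s - 5)/(6*s^4 - 4*s^3 - 15*s^2 + 8*s - 1)
[4] feedback reduction of [(H1*H2)/(1+(H1*H2)*H3)], (H4+H5+H6): this yields T(s), and no further normalization is needed

Answer: (-24*s^5 + 88*s^4 + 12*s^3 - 212*s^2 + 100*s - 12)/(54*s^6 - 210*s^5 + 145*s^4 + 335*s^3 - 559*s^2 + 433*s - 74)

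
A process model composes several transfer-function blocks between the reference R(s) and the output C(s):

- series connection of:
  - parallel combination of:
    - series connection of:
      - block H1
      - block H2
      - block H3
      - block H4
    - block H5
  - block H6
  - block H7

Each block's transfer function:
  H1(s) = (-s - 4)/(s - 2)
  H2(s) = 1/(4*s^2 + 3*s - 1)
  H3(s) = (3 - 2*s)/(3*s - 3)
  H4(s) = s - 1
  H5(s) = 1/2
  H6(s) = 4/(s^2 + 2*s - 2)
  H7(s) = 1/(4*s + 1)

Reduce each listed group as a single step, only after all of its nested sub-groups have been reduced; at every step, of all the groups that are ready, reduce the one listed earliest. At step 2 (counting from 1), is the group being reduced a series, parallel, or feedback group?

Answer: parallel

Working:
Step 1 - reduce the series chain H1, H2, H3, H4
Step 2 - combine (H1*H2*H3*H4), H5 in parallel
Step 3 - series reduction of ((H1*H2*H3*H4)+H5), H6, H7
Step 2 collapses a parallel group.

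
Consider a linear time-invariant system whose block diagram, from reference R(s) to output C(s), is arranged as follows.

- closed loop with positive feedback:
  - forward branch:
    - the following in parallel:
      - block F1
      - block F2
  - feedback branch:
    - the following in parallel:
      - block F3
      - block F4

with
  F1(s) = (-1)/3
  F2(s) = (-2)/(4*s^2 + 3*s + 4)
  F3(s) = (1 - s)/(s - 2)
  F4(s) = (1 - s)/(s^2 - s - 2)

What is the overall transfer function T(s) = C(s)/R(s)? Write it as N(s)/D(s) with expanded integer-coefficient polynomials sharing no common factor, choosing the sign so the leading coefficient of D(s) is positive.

1. add F1, F2 (parallel) -> (-4*s^2 - 3*s - 10)/(12*s^2 + 9*s + 12)
2. add F3, F4 (parallel) -> (-s^2 - s + 2)/(s^2 - s - 2)
3. collapse the loop ((F1+F2) forward, (F3+F4) return): this yields T(s), and no further normalization is needed

Therefore the answer is (-4*s^4 + s^3 + s^2 + 16*s + 20)/(8*s^4 - 10*s^3 - 26*s^2 - 34*s - 4).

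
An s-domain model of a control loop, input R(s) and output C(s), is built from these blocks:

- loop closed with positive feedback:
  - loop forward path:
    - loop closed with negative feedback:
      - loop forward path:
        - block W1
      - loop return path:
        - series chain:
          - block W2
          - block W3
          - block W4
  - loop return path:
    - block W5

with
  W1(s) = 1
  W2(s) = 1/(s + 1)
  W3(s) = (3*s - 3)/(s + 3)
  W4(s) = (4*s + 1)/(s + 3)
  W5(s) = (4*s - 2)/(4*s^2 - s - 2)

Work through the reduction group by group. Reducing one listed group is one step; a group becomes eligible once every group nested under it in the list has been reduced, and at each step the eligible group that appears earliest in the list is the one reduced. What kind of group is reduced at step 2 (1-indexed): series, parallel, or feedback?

1. series reduction of W2, W3, W4
2. collapse the loop (W1 forward, (W2*W3*W4) return)
3. collapse the loop ([W1/(1+W1*(W2*W3*W4))] forward, W5 return)
At step 2 the group reduced is feedback.

Answer: feedback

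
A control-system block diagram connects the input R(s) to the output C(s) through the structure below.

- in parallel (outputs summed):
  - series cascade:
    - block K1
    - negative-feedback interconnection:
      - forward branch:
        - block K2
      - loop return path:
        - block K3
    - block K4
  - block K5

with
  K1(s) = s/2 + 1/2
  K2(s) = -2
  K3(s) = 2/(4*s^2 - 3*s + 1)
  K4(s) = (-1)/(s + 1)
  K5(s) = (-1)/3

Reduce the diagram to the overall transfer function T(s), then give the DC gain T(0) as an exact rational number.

Step 1: apply the feedback formula to K2, K3 = (-8*s^2 + 6*s - 2)/(4*s^2 - 3*s - 3)
Step 2: multiply K1, [K2/(1+K2*K3)], K4 (series) = (4*s^2 - 3*s + 1)/(4*s^2 - 3*s - 3)
Step 3: reduce the parallel group (K1*[K2/(1+K2*K3)]*K4), K5 = (8*s^2 - 6*s + 6)/(12*s^2 - 9*s - 9)
Evaluating the step-3 result (the overall T(s)) at s = 0 gives T(0) = 6/(-9) = -2/3.

Therefore the answer is -2/3.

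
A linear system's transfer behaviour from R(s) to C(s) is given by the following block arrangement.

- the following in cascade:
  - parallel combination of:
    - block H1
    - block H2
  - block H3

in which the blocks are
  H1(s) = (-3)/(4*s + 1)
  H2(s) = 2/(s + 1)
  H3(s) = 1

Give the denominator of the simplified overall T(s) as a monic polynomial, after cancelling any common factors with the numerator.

Reducing step by step:

Step 1. sum the parallel branches H1, H2 = (5*s - 1)/(4*s^2 + 5*s + 1)
Step 2. combine (H1+H2), H3 in series = (5*s - 1)/(4*s^2 + 5*s + 1)
T(s) is the step-2 result (common factors already cancelled). Leading coefficient of the denominator: 4. Divide through by 4 for the monic polynomial.

Answer: s^2 + 5*s/4 + 1/4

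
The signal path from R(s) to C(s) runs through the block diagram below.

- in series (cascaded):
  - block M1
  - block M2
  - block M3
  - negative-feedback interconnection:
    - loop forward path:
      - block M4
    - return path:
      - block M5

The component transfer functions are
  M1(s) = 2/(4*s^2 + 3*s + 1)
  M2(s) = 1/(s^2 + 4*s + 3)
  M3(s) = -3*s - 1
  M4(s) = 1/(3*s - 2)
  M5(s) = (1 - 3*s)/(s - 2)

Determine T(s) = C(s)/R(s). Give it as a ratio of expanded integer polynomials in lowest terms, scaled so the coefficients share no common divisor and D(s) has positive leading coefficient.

The answer is (-6*s^2 + 10*s + 4)/(12*s^6 + 13*s^5 - 114*s^4 - 141*s^3 - 9*s^2 + 32*s + 15).

Reasoning:
Step 1 - collapse the loop (M4 forward, M5 return) gives (s - 2)/(3*s^2 - 11*s + 5)
Step 2 - multiply M1, M2, M3, [M4/(1+M4*M5)] (series) - this is the overall T(s), already in the required normalized form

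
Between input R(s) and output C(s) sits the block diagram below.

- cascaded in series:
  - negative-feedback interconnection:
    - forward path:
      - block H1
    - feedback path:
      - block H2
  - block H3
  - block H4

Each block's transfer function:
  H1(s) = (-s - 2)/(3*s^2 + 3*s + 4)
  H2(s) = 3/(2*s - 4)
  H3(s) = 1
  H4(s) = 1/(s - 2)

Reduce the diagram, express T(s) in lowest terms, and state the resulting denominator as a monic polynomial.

Reducing step by step:

(1) collapse the loop (H1 forward, H2 return): (8 - 2*s^2)/(6*s^3 - 6*s^2 - 7*s - 22)
(2) cascade [H1/(1+H1*H2)], H3, H4: (-2*s - 4)/(6*s^3 - 6*s^2 - 7*s - 22)
No further cancellation is possible in the step-2 result, so that is T(s). Its denominator becomes monic after dividing by the leading coefficient 6.

Answer: s^3 - s^2 - 7*s/6 - 11/3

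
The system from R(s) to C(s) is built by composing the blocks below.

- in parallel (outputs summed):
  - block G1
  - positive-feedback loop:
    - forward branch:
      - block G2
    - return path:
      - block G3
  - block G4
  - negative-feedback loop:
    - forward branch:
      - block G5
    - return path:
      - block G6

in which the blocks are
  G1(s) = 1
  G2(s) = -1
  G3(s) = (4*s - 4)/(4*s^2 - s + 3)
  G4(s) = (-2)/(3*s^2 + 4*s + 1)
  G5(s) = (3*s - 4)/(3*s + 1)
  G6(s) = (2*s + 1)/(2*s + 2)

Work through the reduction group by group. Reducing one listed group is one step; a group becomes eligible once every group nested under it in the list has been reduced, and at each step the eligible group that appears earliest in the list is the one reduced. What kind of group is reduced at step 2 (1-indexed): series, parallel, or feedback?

The answer is feedback.

Reasoning:
[1] feedback reduction of G2, G3
[2] feedback reduction of G5, G6
[3] add G1, [G2/(1-G2*G3)], G4, [G5/(1+G5*G6)] (parallel)
The group at step 2 is a feedback group.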